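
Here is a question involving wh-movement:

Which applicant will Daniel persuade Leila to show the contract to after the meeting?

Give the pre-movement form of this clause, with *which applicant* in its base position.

The filler 'which applicant' is interpreted as the object of the preposition 'to' (recipient of 'show'). Fronting leaves a gap immediately after 'to':
Which applicant will Daniel persuade Leila to show the contract to ___ after the meeting?

Daniel will persuade Leila to show the contract to which applicant after the meeting.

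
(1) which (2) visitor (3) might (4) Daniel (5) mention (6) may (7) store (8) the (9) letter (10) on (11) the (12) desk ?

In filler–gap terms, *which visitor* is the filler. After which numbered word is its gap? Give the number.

Before movement: Daniel might mention which visitor may store the letter on the desk.
The filler 'which visitor' is interpreted as the subject of the clause embedded under 'mention'. It moves to the left edge, and the trace sits right after 'mention':
Which visitor might Daniel mention ___ may store the letter on the desk?
'mention' is word 5.

5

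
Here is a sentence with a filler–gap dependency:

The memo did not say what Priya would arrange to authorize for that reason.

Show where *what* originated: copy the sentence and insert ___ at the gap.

Underlying clause: Priya would arrange to authorize what for that reason.
The filler 'what' is interpreted as the direct object of 'authorize'. The gap is right after 'authorize'.

The memo did not say what Priya would arrange to authorize ___ for that reason.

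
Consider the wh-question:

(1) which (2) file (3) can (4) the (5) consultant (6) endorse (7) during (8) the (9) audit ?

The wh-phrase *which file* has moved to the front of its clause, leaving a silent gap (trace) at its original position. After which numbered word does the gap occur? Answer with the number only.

6

Before movement: The consultant can endorse which file during the audit.
'which file' functions as the direct object of 'endorse'. Fronting leaves a gap immediately after 'endorse':
Which file can the consultant endorse ___ during the audit?
'endorse' is word 6.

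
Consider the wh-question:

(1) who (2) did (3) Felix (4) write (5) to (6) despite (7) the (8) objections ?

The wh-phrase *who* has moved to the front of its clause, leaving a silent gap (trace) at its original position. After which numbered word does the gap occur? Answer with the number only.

Before movement: Felix did write to who despite the objections.
'who' is the object of the preposition 'to'. It moves to the left edge, and the trace sits right after 'to':
Who did Felix write to ___ despite the objections?
'to' is word 5.

5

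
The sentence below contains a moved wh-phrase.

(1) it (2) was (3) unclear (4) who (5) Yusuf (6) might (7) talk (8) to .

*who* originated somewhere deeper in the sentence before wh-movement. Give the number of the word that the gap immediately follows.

8

Underlying clause: Yusuf might talk to who.
'who' is the object of the preposition 'to'. Wh-movement fronts it, leaving a gap right after 'to':
It was unclear who Yusuf might talk to ___.
'to' is word 8.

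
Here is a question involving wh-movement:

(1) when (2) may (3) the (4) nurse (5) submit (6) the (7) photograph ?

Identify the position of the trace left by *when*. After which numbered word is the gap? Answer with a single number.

Underlying clause: The nurse may submit the photograph when.
The filler 'when' is interpreted as the temporal adjunct. Fronting leaves a gap immediately after 'photograph':
When may the nurse submit the photograph ___?
'photograph' is word 7.

7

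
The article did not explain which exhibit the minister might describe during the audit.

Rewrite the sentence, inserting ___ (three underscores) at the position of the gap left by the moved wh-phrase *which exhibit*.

The article did not explain which exhibit the minister might describe ___ during the audit.

Pre-movement form: The minister might describe which exhibit during the audit.
'which exhibit' is the direct object of 'describe'. The gap is right after 'describe'.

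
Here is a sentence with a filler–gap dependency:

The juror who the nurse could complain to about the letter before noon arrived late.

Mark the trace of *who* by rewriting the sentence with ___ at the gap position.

The juror who the nurse could complain to ___ about the letter before noon arrived late.

'who' functions as the object of the preposition 'to'. The gap is right after 'to'.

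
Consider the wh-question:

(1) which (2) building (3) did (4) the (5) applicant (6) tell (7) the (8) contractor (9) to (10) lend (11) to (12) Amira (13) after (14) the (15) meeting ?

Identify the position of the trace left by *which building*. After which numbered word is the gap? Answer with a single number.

In situ: The applicant did tell the contractor to lend which building to Amira after the meeting.
'which building' functions as the direct object of 'lend'. Fronting leaves a gap immediately after 'lend':
Which building did the applicant tell the contractor to lend ___ to Amira after the meeting?
'lend' is word 10.

10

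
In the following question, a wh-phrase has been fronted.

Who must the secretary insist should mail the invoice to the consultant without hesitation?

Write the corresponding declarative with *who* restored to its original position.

The secretary must insist who should mail the invoice to the consultant without hesitation.

The filler 'who' is interpreted as the subject of the clause embedded under 'insist'. Fronting leaves a gap immediately after 'insist':
Who must the secretary insist ___ should mail the invoice to the consultant without hesitation?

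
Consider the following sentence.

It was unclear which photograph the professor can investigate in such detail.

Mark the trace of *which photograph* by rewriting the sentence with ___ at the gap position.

In situ: The professor can investigate which photograph in such detail.
'which photograph' functions as the direct object of 'investigate'. The gap is right after 'investigate'.

It was unclear which photograph the professor can investigate ___ in such detail.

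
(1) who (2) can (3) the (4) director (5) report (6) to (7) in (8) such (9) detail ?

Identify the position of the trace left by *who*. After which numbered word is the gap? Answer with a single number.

Pre-movement form: The director can report to who in such detail.
'who' is the object of the preposition 'to'. Wh-movement fronts it, leaving a gap right after 'to':
Who can the director report to ___ in such detail?
'to' is word 6.

6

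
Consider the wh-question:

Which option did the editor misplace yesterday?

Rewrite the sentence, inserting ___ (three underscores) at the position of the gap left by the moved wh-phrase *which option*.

Which option did the editor misplace ___ yesterday?

Underlying clause: The editor did misplace which option yesterday.
'which option' is the direct object of 'misplace'. The gap is right after 'misplace'.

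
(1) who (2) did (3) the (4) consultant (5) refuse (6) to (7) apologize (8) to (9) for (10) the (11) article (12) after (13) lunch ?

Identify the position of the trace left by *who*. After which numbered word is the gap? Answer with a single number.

Before movement: The consultant did refuse to apologize to who for the article after lunch.
'who' functions as the object of the preposition 'to'. It moves to the left edge, and the trace sits right after 'to':
Who did the consultant refuse to apologize to ___ for the article after lunch?
'to' is word 8.

8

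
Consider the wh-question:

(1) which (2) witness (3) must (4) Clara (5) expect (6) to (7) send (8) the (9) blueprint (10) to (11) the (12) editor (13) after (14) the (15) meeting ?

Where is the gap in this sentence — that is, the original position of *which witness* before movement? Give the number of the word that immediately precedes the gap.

Underlying clause: Clara must expect which witness to send the blueprint to the editor after the meeting.
The filler 'which witness' is interpreted as the direct object of 'expect'. Fronting leaves a gap immediately after 'expect':
Which witness must Clara expect ___ to send the blueprint to the editor after the meeting?
'expect' is word 5.

5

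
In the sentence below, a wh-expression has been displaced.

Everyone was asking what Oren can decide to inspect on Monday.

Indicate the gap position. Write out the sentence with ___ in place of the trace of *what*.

In situ: Oren can decide to inspect what on Monday.
'what' functions as the direct object of 'inspect'. The gap is right after 'inspect'.

Everyone was asking what Oren can decide to inspect ___ on Monday.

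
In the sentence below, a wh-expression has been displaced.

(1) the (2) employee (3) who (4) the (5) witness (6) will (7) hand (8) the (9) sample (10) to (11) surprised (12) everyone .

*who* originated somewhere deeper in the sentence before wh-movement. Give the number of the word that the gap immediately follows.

10

'who' functions as the object of the preposition 'to' (recipient of 'hand'). It moves to the left edge, and the trace sits right after 'to':
The employee who the witness will hand the sample to ___ surprised everyone.
'to' is word 10.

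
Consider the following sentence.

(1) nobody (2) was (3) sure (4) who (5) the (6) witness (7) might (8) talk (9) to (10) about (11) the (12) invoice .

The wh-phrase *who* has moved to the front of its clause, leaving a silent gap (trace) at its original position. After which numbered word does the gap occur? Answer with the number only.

In situ: The witness might talk to who about the invoice.
The filler 'who' is interpreted as the object of the preposition 'to'. It moves to the left edge, and the trace sits right after 'to':
Nobody was sure who the witness might talk to ___ about the invoice.
'to' is word 9.

9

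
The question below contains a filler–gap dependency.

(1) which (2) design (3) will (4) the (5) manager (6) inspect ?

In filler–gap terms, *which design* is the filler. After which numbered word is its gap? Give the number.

6

Before movement: The manager will inspect which design.
The filler 'which design' is interpreted as the direct object of 'inspect'. It moves to the left edge, and the trace sits right after 'inspect':
Which design will the manager inspect ___?
'inspect' is word 6.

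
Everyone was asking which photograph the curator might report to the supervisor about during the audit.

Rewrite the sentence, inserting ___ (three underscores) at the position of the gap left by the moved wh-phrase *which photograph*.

Pre-movement form: The curator might report to the supervisor about which photograph during the audit.
The filler 'which photograph' is interpreted as the object of the preposition 'about'. The gap is right after 'about'.

Everyone was asking which photograph the curator might report to the supervisor about ___ during the audit.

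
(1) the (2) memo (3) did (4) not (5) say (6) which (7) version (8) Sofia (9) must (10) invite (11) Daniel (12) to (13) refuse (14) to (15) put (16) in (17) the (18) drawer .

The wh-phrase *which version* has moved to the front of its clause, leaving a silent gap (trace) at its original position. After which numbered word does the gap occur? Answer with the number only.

In situ: Sofia must invite Daniel to refuse to put which version in the drawer.
'which version' is the direct object of 'put'. It moves to the left edge, and the trace sits right after 'put':
The memo did not say which version Sofia must invite Daniel to refuse to put ___ in the drawer.
'put' is word 15.

15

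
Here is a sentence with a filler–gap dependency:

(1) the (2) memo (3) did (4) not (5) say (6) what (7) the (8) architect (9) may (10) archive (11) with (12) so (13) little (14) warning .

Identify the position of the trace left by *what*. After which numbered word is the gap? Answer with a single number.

Pre-movement form: The architect may archive what with so little warning.
'what' is the direct object of 'archive'. It moves to the left edge, and the trace sits right after 'archive':
The memo did not say what the architect may archive ___ with so little warning.
'archive' is word 10.

10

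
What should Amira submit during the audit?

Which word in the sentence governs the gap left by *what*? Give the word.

Underlying clause: Amira should submit what during the audit.
The filler 'what' is interpreted as the direct object of 'submit'. Fronting leaves a gap immediately after 'submit':
What should Amira submit ___ during the audit?

submit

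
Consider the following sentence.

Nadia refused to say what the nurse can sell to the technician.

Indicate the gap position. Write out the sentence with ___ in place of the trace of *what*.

In situ: The nurse can sell what to the technician.
'what' functions as the direct object of 'sell'. The gap is right after 'sell'.

Nadia refused to say what the nurse can sell ___ to the technician.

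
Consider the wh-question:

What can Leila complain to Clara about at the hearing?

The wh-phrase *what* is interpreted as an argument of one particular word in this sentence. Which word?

about

Before movement: Leila can complain to Clara about what at the hearing.
'what' functions as the object of the preposition 'about'. It moves to the left edge, and the trace sits right after 'about':
What can Leila complain to Clara about ___ at the hearing?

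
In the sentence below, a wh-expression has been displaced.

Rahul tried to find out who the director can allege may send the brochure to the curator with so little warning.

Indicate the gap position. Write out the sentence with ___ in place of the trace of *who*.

Rahul tried to find out who the director can allege ___ may send the brochure to the curator with so little warning.

In situ: The director can allege who may send the brochure to the curator with so little warning.
'who' functions as the subject of the clause embedded under 'allege'. The gap is right after 'allege'.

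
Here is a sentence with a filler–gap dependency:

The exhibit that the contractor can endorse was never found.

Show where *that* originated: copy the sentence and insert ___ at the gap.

The filler 'that' is interpreted as the direct object of 'endorse'. The gap is right after 'endorse'.

The exhibit that the contractor can endorse ___ was never found.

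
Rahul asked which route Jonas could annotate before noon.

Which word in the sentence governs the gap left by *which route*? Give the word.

Pre-movement form: Jonas could annotate which route before noon.
The filler 'which route' is interpreted as the direct object of 'annotate'. Fronting leaves a gap immediately after 'annotate':
Rahul asked which route Jonas could annotate ___ before noon.

annotate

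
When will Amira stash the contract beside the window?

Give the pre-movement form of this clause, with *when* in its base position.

The filler 'when' is interpreted as the temporal adjunct. It moves to the left edge, and the trace sits right after 'window':
When will Amira stash the contract beside the window ___?

Amira will stash the contract beside the window when.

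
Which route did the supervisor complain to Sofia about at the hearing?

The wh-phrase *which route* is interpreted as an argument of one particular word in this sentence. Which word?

about

Pre-movement form: The supervisor did complain to Sofia about which route at the hearing.
The filler 'which route' is interpreted as the object of the preposition 'about'. Wh-movement fronts it, leaving a gap right after 'about':
Which route did the supervisor complain to Sofia about ___ at the hearing?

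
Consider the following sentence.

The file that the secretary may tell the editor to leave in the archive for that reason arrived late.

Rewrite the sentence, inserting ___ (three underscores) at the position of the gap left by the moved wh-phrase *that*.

The filler 'that' is interpreted as the direct object of 'leave'. The gap is right after 'leave'.

The file that the secretary may tell the editor to leave ___ in the archive for that reason arrived late.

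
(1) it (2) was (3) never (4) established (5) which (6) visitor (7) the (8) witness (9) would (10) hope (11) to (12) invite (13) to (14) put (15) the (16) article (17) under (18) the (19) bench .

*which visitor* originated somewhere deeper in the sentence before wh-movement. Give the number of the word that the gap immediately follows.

12

Pre-movement form: The witness would hope to invite which visitor to put the article under the bench.
'which visitor' is the direct object of 'invite'. Wh-movement fronts it, leaving a gap right after 'invite':
It was never established which visitor the witness would hope to invite ___ to put the article under the bench.
'invite' is word 12.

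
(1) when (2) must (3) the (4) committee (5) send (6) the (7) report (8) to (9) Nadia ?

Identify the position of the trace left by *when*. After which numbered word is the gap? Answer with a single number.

9

Underlying clause: The committee must send the report to Nadia when.
'when' functions as the temporal adjunct. Fronting leaves a gap immediately after 'Nadia':
When must the committee send the report to Nadia ___?
'Nadia' is word 9.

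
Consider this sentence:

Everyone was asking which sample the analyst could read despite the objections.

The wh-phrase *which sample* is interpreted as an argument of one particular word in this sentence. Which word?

Before movement: The analyst could read which sample despite the objections.
'which sample' is the direct object of 'read'. It moves to the left edge, and the trace sits right after 'read':
Everyone was asking which sample the analyst could read ___ despite the objections.

read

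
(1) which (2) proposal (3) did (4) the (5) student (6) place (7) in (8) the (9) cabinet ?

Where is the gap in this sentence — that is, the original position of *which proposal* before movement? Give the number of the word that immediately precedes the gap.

6

In situ: The student did place which proposal in the cabinet.
The filler 'which proposal' is interpreted as the direct object of 'place'. Fronting leaves a gap immediately after 'place':
Which proposal did the student place ___ in the cabinet?
'place' is word 6.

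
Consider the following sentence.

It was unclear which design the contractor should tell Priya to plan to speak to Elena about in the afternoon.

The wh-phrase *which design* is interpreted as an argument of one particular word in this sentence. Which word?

about

Underlying clause: The contractor should tell Priya to plan to speak to Elena about which design in the afternoon.
The filler 'which design' is interpreted as the object of the preposition 'about'. It moves to the left edge, and the trace sits right after 'about':
It was unclear which design the contractor should tell Priya to plan to speak to Elena about ___ in the afternoon.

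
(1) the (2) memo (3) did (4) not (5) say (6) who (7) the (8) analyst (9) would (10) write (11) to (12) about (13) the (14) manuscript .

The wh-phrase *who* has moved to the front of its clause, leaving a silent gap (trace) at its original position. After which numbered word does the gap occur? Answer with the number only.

11

In situ: The analyst would write to who about the manuscript.
'who' is the object of the preposition 'to'. Wh-movement fronts it, leaving a gap right after 'to':
The memo did not say who the analyst would write to ___ about the manuscript.
'to' is word 11.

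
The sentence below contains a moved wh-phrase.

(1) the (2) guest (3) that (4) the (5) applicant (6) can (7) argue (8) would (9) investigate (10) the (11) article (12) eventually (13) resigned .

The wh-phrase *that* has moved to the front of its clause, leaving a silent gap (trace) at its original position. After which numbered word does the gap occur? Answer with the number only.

7

The filler 'that' is interpreted as the subject of the clause embedded under 'argue'. Fronting leaves a gap immediately after 'argue':
The guest that the applicant can argue ___ would investigate the article eventually resigned.
'argue' is word 7.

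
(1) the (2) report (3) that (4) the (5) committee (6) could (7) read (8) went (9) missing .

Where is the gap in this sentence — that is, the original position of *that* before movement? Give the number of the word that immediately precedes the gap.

7

'that' functions as the direct object of 'read'. Wh-movement fronts it, leaving a gap right after 'read':
The report that the committee could read ___ went missing.
'read' is word 7.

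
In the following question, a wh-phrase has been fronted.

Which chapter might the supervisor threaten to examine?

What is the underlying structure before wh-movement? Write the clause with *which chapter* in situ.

The filler 'which chapter' is interpreted as the direct object of 'examine'. Fronting leaves a gap immediately after 'examine':
Which chapter might the supervisor threaten to examine ___?

The supervisor might threaten to examine which chapter.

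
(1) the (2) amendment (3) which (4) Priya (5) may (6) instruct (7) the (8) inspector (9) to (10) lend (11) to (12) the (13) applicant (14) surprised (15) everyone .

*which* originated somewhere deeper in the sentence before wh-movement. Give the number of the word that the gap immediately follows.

10

The filler 'which' is interpreted as the direct object of 'lend'. Fronting leaves a gap immediately after 'lend':
The amendment which Priya may instruct the inspector to lend ___ to the applicant surprised everyone.
'lend' is word 10.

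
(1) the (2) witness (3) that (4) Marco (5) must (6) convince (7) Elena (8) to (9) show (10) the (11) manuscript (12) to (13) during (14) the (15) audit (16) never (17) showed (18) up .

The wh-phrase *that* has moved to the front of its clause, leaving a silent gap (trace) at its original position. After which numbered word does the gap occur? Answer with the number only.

12

'that' functions as the object of the preposition 'to' (recipient of 'show'). Fronting leaves a gap immediately after 'to':
The witness that Marco must convince Elena to show the manuscript to ___ during the audit never showed up.
'to' is word 12.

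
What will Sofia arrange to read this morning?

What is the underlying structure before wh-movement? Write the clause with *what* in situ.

'what' is the direct object of 'read'. Wh-movement fronts it, leaving a gap right after 'read':
What will Sofia arrange to read ___ this morning?

Sofia will arrange to read what this morning.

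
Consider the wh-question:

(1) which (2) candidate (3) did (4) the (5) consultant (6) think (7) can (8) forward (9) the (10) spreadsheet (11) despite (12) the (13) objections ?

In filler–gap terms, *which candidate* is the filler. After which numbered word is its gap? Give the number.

6

In situ: The consultant did think which candidate can forward the spreadsheet despite the objections.
'which candidate' functions as the subject of the clause embedded under 'think'. Wh-movement fronts it, leaving a gap right after 'think':
Which candidate did the consultant think ___ can forward the spreadsheet despite the objections?
'think' is word 6.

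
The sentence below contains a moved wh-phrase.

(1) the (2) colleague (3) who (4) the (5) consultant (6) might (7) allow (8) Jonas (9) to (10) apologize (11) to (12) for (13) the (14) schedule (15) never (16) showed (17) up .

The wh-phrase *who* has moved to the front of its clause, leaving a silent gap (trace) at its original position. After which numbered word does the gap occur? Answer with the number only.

'who' functions as the object of the preposition 'to'. Fronting leaves a gap immediately after 'to':
The colleague who the consultant might allow Jonas to apologize to ___ for the schedule never showed up.
'to' is word 11.

11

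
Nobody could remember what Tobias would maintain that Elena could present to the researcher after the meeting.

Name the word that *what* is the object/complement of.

present

Underlying clause: Tobias would maintain that Elena could present what to the researcher after the meeting.
The filler 'what' is interpreted as the direct object of 'present'. Fronting leaves a gap immediately after 'present':
Nobody could remember what Tobias would maintain that Elena could present ___ to the researcher after the meeting.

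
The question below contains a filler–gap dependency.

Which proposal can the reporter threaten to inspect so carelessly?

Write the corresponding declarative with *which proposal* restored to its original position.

The filler 'which proposal' is interpreted as the direct object of 'inspect'. It moves to the left edge, and the trace sits right after 'inspect':
Which proposal can the reporter threaten to inspect ___ so carelessly?

The reporter can threaten to inspect which proposal so carelessly.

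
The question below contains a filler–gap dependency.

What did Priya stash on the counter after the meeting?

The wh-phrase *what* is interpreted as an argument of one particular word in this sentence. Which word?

stash

Underlying clause: Priya did stash what on the counter after the meeting.
'what' is the direct object of 'stash'. It moves to the left edge, and the trace sits right after 'stash':
What did Priya stash ___ on the counter after the meeting?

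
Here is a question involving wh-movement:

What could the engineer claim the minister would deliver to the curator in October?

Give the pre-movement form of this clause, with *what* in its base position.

The engineer could claim the minister would deliver what to the curator in October.

'what' functions as the direct object of 'deliver'. It moves to the left edge, and the trace sits right after 'deliver':
What could the engineer claim the minister would deliver ___ to the curator in October?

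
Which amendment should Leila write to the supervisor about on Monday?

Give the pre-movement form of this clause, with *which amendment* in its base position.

Leila should write to the supervisor about which amendment on Monday.

'which amendment' functions as the object of the preposition 'about'. Wh-movement fronts it, leaving a gap right after 'about':
Which amendment should Leila write to the supervisor about ___ on Monday?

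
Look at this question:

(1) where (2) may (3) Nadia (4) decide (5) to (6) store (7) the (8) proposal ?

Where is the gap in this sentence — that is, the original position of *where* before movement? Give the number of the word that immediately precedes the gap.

In situ: Nadia may decide to store the proposal where.
'where' functions as the locative complement of 'store'. Wh-movement fronts it, leaving a gap right after 'proposal':
Where may Nadia decide to store the proposal ___?
'proposal' is word 8.

8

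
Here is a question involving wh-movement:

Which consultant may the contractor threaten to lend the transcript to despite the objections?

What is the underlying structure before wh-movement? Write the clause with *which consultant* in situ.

'which consultant' functions as the object of the preposition 'to' (recipient of 'lend'). It moves to the left edge, and the trace sits right after 'to':
Which consultant may the contractor threaten to lend the transcript to ___ despite the objections?

The contractor may threaten to lend the transcript to which consultant despite the objections.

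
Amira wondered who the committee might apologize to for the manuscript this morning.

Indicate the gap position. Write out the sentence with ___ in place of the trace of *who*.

Amira wondered who the committee might apologize to ___ for the manuscript this morning.

In situ: The committee might apologize to who for the manuscript this morning.
The filler 'who' is interpreted as the object of the preposition 'to'. The gap is right after 'to'.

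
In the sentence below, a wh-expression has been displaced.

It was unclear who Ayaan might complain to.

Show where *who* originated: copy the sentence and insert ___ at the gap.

In situ: Ayaan might complain to who.
The filler 'who' is interpreted as the object of the preposition 'to'. The gap is right after 'to'.

It was unclear who Ayaan might complain to ___.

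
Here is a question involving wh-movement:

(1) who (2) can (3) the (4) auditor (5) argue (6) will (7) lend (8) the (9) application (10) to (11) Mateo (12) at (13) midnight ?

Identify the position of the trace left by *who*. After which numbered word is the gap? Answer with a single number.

5

Pre-movement form: The auditor can argue who will lend the application to Mateo at midnight.
The filler 'who' is interpreted as the subject of the clause embedded under 'argue'. Fronting leaves a gap immediately after 'argue':
Who can the auditor argue ___ will lend the application to Mateo at midnight?
'argue' is word 5.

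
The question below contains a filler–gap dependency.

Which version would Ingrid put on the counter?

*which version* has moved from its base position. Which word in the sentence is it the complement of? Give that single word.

put

Before movement: Ingrid would put which version on the counter.
'which version' functions as the direct object of 'put'. It moves to the left edge, and the trace sits right after 'put':
Which version would Ingrid put ___ on the counter?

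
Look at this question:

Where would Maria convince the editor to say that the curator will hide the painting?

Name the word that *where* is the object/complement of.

Underlying clause: Maria would convince the editor to say that the curator will hide the painting where.
'where' functions as the locative complement of 'hide'. Fronting leaves a gap immediately after 'painting':
Where would Maria convince the editor to say that the curator will hide the painting ___?

hide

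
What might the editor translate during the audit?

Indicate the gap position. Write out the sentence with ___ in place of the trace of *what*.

What might the editor translate ___ during the audit?

Underlying clause: The editor might translate what during the audit.
'what' is the direct object of 'translate'. The gap is right after 'translate'.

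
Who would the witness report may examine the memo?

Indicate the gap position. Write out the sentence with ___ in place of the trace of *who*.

Who would the witness report ___ may examine the memo?

In situ: The witness would report who may examine the memo.
'who' is the subject of the clause embedded under 'report'. The gap is right after 'report'.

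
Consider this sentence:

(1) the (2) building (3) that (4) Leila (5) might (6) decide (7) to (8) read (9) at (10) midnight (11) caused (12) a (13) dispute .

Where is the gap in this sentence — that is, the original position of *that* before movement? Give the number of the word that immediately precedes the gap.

8

The filler 'that' is interpreted as the direct object of 'read'. It moves to the left edge, and the trace sits right after 'read':
The building that Leila might decide to read ___ at midnight caused a dispute.
'read' is word 8.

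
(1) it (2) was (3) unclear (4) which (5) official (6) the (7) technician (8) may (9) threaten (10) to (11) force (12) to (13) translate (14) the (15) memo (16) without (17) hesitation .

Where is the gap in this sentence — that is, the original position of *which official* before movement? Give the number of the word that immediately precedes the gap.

Pre-movement form: The technician may threaten to force which official to translate the memo without hesitation.
The filler 'which official' is interpreted as the direct object of 'force'. Fronting leaves a gap immediately after 'force':
It was unclear which official the technician may threaten to force ___ to translate the memo without hesitation.
'force' is word 11.

11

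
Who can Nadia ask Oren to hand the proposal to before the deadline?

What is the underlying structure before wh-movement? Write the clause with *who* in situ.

'who' is the object of the preposition 'to' (recipient of 'hand'). Wh-movement fronts it, leaving a gap right after 'to':
Who can Nadia ask Oren to hand the proposal to ___ before the deadline?

Nadia can ask Oren to hand the proposal to who before the deadline.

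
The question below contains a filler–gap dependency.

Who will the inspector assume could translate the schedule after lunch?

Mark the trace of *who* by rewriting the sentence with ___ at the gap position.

Who will the inspector assume ___ could translate the schedule after lunch?

Underlying clause: The inspector will assume who could translate the schedule after lunch.
'who' functions as the subject of the clause embedded under 'assume'. The gap is right after 'assume'.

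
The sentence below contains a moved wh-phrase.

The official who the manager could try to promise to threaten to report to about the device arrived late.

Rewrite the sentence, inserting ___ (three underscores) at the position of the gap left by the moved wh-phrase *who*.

'who' functions as the object of the preposition 'to'. The gap is right after 'to'.

The official who the manager could try to promise to threaten to report to ___ about the device arrived late.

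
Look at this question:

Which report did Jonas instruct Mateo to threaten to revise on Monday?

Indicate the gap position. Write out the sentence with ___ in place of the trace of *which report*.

Which report did Jonas instruct Mateo to threaten to revise ___ on Monday?

Pre-movement form: Jonas did instruct Mateo to threaten to revise which report on Monday.
'which report' is the direct object of 'revise'. The gap is right after 'revise'.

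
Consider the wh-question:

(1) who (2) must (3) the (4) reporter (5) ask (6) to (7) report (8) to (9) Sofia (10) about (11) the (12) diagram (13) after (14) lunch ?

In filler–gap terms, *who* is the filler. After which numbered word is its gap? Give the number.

5

Pre-movement form: The reporter must ask who to report to Sofia about the diagram after lunch.
'who' is the direct object of 'ask'. Wh-movement fronts it, leaving a gap right after 'ask':
Who must the reporter ask ___ to report to Sofia about the diagram after lunch?
'ask' is word 5.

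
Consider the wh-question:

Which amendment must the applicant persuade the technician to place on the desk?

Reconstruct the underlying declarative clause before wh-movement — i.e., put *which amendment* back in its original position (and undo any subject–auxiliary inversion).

The applicant must persuade the technician to place which amendment on the desk.

'which amendment' is the direct object of 'place'. It moves to the left edge, and the trace sits right after 'place':
Which amendment must the applicant persuade the technician to place ___ on the desk?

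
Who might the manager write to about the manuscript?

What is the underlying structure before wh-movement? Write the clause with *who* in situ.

The manager might write to who about the manuscript.

'who' is the object of the preposition 'to'. Fronting leaves a gap immediately after 'to':
Who might the manager write to ___ about the manuscript?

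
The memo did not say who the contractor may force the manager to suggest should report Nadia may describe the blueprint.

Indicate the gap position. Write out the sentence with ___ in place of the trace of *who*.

The memo did not say who the contractor may force the manager to suggest ___ should report Nadia may describe the blueprint.

Underlying clause: The contractor may force the manager to suggest who should report Nadia may describe the blueprint.
The filler 'who' is interpreted as the subject of the clause embedded under 'suggest'. The gap is right after 'suggest'.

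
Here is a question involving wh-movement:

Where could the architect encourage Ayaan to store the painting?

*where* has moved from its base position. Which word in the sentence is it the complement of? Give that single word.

store

Pre-movement form: The architect could encourage Ayaan to store the painting where.
'where' is the locative complement of 'store'. Wh-movement fronts it, leaving a gap right after 'painting':
Where could the architect encourage Ayaan to store the painting ___?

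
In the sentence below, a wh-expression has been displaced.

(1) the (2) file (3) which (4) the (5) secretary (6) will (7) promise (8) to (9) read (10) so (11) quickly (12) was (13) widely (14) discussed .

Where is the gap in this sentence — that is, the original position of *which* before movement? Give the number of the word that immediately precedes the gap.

'which' functions as the direct object of 'read'. Wh-movement fronts it, leaving a gap right after 'read':
The file which the secretary will promise to read ___ so quickly was widely discussed.
'read' is word 9.

9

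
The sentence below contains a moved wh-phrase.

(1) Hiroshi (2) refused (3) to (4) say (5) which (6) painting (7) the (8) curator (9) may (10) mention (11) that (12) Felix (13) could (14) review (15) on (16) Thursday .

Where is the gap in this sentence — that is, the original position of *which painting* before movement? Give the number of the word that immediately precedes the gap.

Before movement: The curator may mention that Felix could review which painting on Thursday.
'which painting' is the direct object of 'review'. Wh-movement fronts it, leaving a gap right after 'review':
Hiroshi refused to say which painting the curator may mention that Felix could review ___ on Thursday.
'review' is word 14.

14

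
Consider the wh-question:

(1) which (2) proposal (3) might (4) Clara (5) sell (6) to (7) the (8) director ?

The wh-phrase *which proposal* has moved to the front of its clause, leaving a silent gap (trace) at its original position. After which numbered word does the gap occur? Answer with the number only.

5

In situ: Clara might sell which proposal to the director.
'which proposal' functions as the direct object of 'sell'. It moves to the left edge, and the trace sits right after 'sell':
Which proposal might Clara sell ___ to the director?
'sell' is word 5.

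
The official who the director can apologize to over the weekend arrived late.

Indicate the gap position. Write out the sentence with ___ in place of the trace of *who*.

The filler 'who' is interpreted as the object of the preposition 'to'. The gap is right after 'to'.

The official who the director can apologize to ___ over the weekend arrived late.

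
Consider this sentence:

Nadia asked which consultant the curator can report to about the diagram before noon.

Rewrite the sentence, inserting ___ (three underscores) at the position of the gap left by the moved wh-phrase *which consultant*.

Underlying clause: The curator can report to which consultant about the diagram before noon.
The filler 'which consultant' is interpreted as the object of the preposition 'to'. The gap is right after 'to'.

Nadia asked which consultant the curator can report to ___ about the diagram before noon.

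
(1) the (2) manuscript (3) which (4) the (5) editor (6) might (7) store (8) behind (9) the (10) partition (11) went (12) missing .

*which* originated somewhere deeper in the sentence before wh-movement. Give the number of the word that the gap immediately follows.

'which' is the direct object of 'store'. Wh-movement fronts it, leaving a gap right after 'store':
The manuscript which the editor might store ___ behind the partition went missing.
'store' is word 7.

7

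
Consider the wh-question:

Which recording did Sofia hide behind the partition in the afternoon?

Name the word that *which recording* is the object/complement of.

hide

Pre-movement form: Sofia did hide which recording behind the partition in the afternoon.
The filler 'which recording' is interpreted as the direct object of 'hide'. It moves to the left edge, and the trace sits right after 'hide':
Which recording did Sofia hide ___ behind the partition in the afternoon?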